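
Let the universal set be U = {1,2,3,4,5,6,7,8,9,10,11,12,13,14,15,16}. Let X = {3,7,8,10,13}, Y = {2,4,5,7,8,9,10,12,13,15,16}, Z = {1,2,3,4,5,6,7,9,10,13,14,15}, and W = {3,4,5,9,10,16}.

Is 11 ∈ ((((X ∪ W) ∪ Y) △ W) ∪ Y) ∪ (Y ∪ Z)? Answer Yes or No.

11 ∉ X and 11 ∉ W, so 11 ∉ X ∪ W
11 ∉ (X ∪ W) and 11 ∉ Y, so 11 ∉ (X ∪ W) ∪ Y
11 ∉ ((X ∪ W) ∪ Y) and 11 ∉ W, so 11 ∉ ((X ∪ W) ∪ Y) △ W
11 ∉ (((X ∪ W) ∪ Y) △ W) and 11 ∉ Y, so 11 ∉ (((X ∪ W) ∪ Y) △ W) ∪ Y
11 ∉ Y and 11 ∉ Z, so 11 ∉ Y ∪ Z
11 ∉ ((((X ∪ W) ∪ Y) △ W) ∪ Y) and 11 ∉ (Y ∪ Z), so 11 ∉ ((((X ∪ W) ∪ Y) △ W) ∪ Y) ∪ (Y ∪ Z)

No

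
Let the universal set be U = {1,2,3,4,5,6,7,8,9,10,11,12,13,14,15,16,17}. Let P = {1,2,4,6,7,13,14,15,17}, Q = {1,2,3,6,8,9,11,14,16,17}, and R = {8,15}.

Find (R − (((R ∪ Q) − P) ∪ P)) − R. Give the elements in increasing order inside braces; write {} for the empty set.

R ∪ Q = {1,2,3,6,8,9,11,14,15,16,17}
(R ∪ Q) − P = {3,8,9,11,16}
((R ∪ Q) − P) ∪ P = {1,2,3,4,6,7,8,9,11,13,14,15,16,17}
R − (((R ∪ Q) − P) ∪ P) = {}
(R − (((R ∪ Q) − P) ∪ P)) − R = {}

{}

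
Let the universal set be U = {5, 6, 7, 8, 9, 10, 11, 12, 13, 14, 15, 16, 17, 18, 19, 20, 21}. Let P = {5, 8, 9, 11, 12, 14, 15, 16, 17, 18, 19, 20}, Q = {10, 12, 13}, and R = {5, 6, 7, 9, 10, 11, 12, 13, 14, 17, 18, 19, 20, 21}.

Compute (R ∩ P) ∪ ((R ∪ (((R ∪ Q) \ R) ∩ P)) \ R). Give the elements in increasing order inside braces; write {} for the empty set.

R ∩ P = {5, 9, 11, 12, 14, 17, 18, 19, 20}
R ∪ Q = {5, 6, 7, 9, 10, 11, 12, 13, 14, 17, 18, 19, 20, 21}
(R ∪ Q) \ R = {}
((R ∪ Q) \ R) ∩ P = {}
R ∪ (((R ∪ Q) \ R) ∩ P) = {5, 6, 7, 9, 10, 11, 12, 13, 14, 17, 18, 19, 20, 21}
(R ∪ (((R ∪ Q) \ R) ∩ P)) \ R = {}
(R ∩ P) ∪ ((R ∪ (((R ∪ Q) \ R) ∩ P)) \ R) = {5, 9, 11, 12, 14, 17, 18, 19, 20}

{5, 9, 11, 12, 14, 17, 18, 19, 20}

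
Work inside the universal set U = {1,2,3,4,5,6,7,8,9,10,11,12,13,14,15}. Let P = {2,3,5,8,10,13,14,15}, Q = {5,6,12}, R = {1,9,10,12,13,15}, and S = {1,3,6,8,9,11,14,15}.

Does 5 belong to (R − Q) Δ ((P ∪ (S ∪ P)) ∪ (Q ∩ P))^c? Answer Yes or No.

No

5 ∉ R and 5 ∈ Q, so 5 ∉ R − Q
5 ∉ S and 5 ∈ P, so 5 ∈ S ∪ P
5 ∈ P and 5 ∈ (S ∪ P), so 5 ∈ P ∪ (S ∪ P)
5 ∈ Q and 5 ∈ P, so 5 ∈ Q ∩ P
5 ∈ (P ∪ (S ∪ P)) and 5 ∈ (Q ∩ P), so 5 ∈ (P ∪ (S ∪ P)) ∪ (Q ∩ P)
5 ∉ ((P ∪ (S ∪ P)) ∪ (Q ∩ P))^c since 5 ∈ ((P ∪ (S ∪ P)) ∪ (Q ∩ P))
5 ∉ (R − Q) and 5 ∉ ((P ∪ (S ∪ P)) ∪ (Q ∩ P))^c, so 5 ∉ (R − Q) Δ ((P ∪ (S ∪ P)) ∪ (Q ∩ P))^c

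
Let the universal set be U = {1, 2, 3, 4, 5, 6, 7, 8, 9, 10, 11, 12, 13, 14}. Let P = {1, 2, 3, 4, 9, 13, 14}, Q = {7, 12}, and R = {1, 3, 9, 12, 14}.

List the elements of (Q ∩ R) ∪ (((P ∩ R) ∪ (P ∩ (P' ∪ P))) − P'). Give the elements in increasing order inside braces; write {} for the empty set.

Q ∩ R = {12}
P ∩ R = {1, 3, 9, 14}
P' = {5, 6, 7, 8, 10, 11, 12}
P' ∪ P = {1, 2, 3, 4, 5, 6, 7, 8, 9, 10, 11, 12, 13, 14}
P ∩ (P' ∪ P) = {1, 2, 3, 4, 9, 13, 14}
(P ∩ R) ∪ (P ∩ (P' ∪ P)) = {1, 2, 3, 4, 9, 13, 14}
((P ∩ R) ∪ (P ∩ (P' ∪ P))) − P' = {1, 2, 3, 4, 9, 13, 14}
(Q ∩ R) ∪ (((P ∩ R) ∪ (P ∩ (P' ∪ P))) − P') = {1, 2, 3, 4, 9, 12, 13, 14}

{1, 2, 3, 4, 9, 12, 13, 14}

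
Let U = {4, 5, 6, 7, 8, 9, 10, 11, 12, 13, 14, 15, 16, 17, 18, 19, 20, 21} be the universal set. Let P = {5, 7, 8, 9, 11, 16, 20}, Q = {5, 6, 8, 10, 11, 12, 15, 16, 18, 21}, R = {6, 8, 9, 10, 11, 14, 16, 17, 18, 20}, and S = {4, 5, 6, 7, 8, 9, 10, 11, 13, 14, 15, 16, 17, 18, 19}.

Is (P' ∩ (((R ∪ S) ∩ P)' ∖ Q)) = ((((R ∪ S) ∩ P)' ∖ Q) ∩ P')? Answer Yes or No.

P' = {4, 6, 10, 12, 13, 14, 15, 17, 18, 19, 21}
R ∪ S = {4, 5, 6, 7, 8, 9, 10, 11, 13, 14, 15, 16, 17, 18, 19, 20}
(R ∪ S) ∩ P = {5, 7, 8, 9, 11, 16, 20}
((R ∪ S) ∩ P)' = {4, 6, 10, 12, 13, 14, 15, 17, 18, 19, 21}
((R ∪ S) ∩ P)' ∖ Q = {4, 13, 14, 17, 19}
P' ∩ (((R ∪ S) ∩ P)' ∖ Q) = {4, 13, 14, 17, 19}
(((R ∪ S) ∩ P)' ∖ Q) ∩ P' = {4, 13, 14, 17, 19}
Both equal {4, 13, 14, 17, 19}, so P' ∩ (((R ∪ S) ∩ P)' ∖ Q) = (((R ∪ S) ∩ P)' ∖ Q) ∩ P'.

Yes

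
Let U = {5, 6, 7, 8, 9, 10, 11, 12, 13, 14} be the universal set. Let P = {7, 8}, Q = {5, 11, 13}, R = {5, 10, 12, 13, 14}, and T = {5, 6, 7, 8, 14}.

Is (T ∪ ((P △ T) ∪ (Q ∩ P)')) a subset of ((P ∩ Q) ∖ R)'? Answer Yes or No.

Yes

P △ T = {5, 6, 14}
Q ∩ P = {}
(Q ∩ P)' = {5, 6, 7, 8, 9, 10, 11, 12, 13, 14}
(P △ T) ∪ (Q ∩ P)' = {5, 6, 7, 8, 9, 10, 11, 12, 13, 14}
T ∪ ((P △ T) ∪ (Q ∩ P)') = {5, 6, 7, 8, 9, 10, 11, 12, 13, 14}
P ∩ Q = {}
(P ∩ Q) ∖ R = {}
((P ∩ Q) ∖ R)' = {5, 6, 7, 8, 9, 10, 11, 12, 13, 14}
Every element of {5, 6, 7, 8, 9, 10, 11, 12, 13, 14} is in {5, 6, 7, 8, 9, 10, 11, 12, 13, 14}, so T ∪ ((P △ T) ∪ (Q ∩ P)') ⊆ ((P ∩ Q) ∖ R)'.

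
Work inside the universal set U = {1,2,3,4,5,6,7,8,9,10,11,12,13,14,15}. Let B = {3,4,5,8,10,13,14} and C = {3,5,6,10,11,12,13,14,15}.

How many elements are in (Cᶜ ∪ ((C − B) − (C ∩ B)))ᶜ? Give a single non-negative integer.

Cᶜ = {1,2,4,7,8,9}
C − B = {6,11,12,15}
C ∩ B = {3,5,10,13,14}
(C − B) − (C ∩ B) = {6,11,12,15}
Cᶜ ∪ ((C − B) − (C ∩ B)) = {1,2,4,6,7,8,9,11,12,15}
(Cᶜ ∪ ((C − B) − (C ∩ B)))ᶜ = {3,5,10,13,14}
|(Cᶜ ∪ ((C − B) − (C ∩ B)))ᶜ| = 5

5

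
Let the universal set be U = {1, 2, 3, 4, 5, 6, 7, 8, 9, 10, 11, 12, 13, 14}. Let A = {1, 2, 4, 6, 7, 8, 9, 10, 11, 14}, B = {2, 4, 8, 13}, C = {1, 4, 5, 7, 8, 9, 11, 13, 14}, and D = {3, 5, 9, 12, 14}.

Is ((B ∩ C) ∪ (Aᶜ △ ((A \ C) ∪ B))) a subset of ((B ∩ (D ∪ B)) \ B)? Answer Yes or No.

B ∩ C = {4, 8, 13}
Aᶜ = {3, 5, 12, 13}
A \ C = {2, 6, 10}
(A \ C) ∪ B = {2, 4, 6, 8, 10, 13}
Aᶜ △ ((A \ C) ∪ B) = {2, 3, 4, 5, 6, 8, 10, 12}
(B ∩ C) ∪ (Aᶜ △ ((A \ C) ∪ B)) = {2, 3, 4, 5, 6, 8, 10, 12, 13}
D ∪ B = {2, 3, 4, 5, 8, 9, 12, 13, 14}
B ∩ (D ∪ B) = {2, 4, 8, 13}
(B ∩ (D ∪ B)) \ B = {}
2 ∈ (B ∩ C) ∪ (Aᶜ △ ((A \ C) ∪ B)) but 2 ∉ (B ∩ (D ∪ B)) \ B, so the inclusion fails.

No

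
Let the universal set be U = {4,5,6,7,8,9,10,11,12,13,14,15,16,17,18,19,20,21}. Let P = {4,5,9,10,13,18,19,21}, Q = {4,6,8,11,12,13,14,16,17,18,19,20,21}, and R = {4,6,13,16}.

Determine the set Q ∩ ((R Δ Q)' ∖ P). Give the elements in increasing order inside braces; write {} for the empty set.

R Δ Q = {8,11,12,14,17,18,19,20,21}
(R Δ Q)' = {4,5,6,7,9,10,13,15,16}
(R Δ Q)' ∖ P = {6,7,15,16}
Q ∩ ((R Δ Q)' ∖ P) = {6,16}

{6,16}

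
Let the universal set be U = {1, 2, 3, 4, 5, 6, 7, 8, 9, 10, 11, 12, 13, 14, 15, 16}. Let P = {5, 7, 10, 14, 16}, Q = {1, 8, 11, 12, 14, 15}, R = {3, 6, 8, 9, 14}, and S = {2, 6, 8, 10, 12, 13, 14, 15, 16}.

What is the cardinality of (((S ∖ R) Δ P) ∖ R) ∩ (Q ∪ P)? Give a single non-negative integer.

4

S ∖ R = {2, 10, 12, 13, 15, 16}
(S ∖ R) Δ P = {2, 5, 7, 12, 13, 14, 15}
((S ∖ R) Δ P) ∖ R = {2, 5, 7, 12, 13, 15}
Q ∪ P = {1, 5, 7, 8, 10, 11, 12, 14, 15, 16}
(((S ∖ R) Δ P) ∖ R) ∩ (Q ∪ P) = {5, 7, 12, 15}
|(((S ∖ R) Δ P) ∖ R) ∩ (Q ∪ P)| = 4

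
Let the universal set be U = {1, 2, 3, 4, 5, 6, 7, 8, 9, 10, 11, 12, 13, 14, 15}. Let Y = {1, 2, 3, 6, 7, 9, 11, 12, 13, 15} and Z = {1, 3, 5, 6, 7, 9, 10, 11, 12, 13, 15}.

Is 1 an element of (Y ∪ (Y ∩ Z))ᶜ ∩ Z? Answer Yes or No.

1 ∈ Y and 1 ∈ Z, so 1 ∈ Y ∩ Z
1 ∈ Y and 1 ∈ (Y ∩ Z), so 1 ∈ Y ∪ (Y ∩ Z)
1 ∉ (Y ∪ (Y ∩ Z))ᶜ since 1 ∈ (Y ∪ (Y ∩ Z))
1 ∉ (Y ∪ (Y ∩ Z))ᶜ and 1 ∈ Z, so 1 ∉ (Y ∪ (Y ∩ Z))ᶜ ∩ Z

No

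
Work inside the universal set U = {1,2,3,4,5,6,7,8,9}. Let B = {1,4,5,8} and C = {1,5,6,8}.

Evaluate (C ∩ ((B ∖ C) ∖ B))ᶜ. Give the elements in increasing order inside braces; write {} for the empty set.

B ∖ C = {4}
(B ∖ C) ∖ B = {}
C ∩ ((B ∖ C) ∖ B) = {}
(C ∩ ((B ∖ C) ∖ B))ᶜ = {1,2,3,4,5,6,7,8,9}

{1,2,3,4,5,6,7,8,9}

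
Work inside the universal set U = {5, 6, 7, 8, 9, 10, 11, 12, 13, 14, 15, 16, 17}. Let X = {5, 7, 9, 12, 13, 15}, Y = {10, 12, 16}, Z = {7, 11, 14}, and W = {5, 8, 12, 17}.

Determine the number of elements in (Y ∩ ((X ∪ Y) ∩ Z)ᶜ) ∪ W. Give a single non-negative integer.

X ∪ Y = {5, 7, 9, 10, 12, 13, 15, 16}
(X ∪ Y) ∩ Z = {7}
((X ∪ Y) ∩ Z)ᶜ = {5, 6, 8, 9, 10, 11, 12, 13, 14, 15, 16, 17}
Y ∩ ((X ∪ Y) ∩ Z)ᶜ = {10, 12, 16}
(Y ∩ ((X ∪ Y) ∩ Z)ᶜ) ∪ W = {5, 8, 10, 12, 16, 17}
|(Y ∩ ((X ∪ Y) ∩ Z)ᶜ) ∪ W| = 6

6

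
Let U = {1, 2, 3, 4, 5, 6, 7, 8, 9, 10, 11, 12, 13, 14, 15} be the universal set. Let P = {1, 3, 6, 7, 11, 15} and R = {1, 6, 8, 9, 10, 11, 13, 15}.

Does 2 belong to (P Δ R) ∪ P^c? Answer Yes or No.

Yes

2 ∉ P and 2 ∉ R, so 2 ∉ P Δ R
2 ∉ P, so 2 ∈ P^c
2 ∉ (P Δ R) and 2 ∈ P^c, so 2 ∈ (P Δ R) ∪ P^c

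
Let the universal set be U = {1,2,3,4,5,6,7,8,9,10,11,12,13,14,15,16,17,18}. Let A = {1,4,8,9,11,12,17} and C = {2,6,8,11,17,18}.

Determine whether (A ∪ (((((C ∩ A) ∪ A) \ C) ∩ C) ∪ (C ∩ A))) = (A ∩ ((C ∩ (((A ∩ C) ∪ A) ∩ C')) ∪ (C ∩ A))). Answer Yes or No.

No

C ∩ A = {8,11,17}
(C ∩ A) ∪ A = {1,4,8,9,11,12,17}
((C ∩ A) ∪ A) \ C = {1,4,9,12}
(((C ∩ A) ∪ A) \ C) ∩ C = {}
((((C ∩ A) ∪ A) \ C) ∩ C) ∪ (C ∩ A) = {8,11,17}
A ∪ (((((C ∩ A) ∪ A) \ C) ∩ C) ∪ (C ∩ A)) = {1,4,8,9,11,12,17}
A ∩ C = {8,11,17}
(A ∩ C) ∪ A = {1,4,8,9,11,12,17}
C' = {1,3,4,5,7,9,10,12,13,14,15,16}
((A ∩ C) ∪ A) ∩ C' = {1,4,9,12}
C ∩ (((A ∩ C) ∪ A) ∩ C') = {}
(C ∩ (((A ∩ C) ∪ A) ∩ C')) ∪ (C ∩ A) = {8,11,17}
A ∩ ((C ∩ (((A ∩ C) ∪ A) ∩ C')) ∪ (C ∩ A)) = {8,11,17}
1 ∈ A ∪ (((((C ∩ A) ∪ A) \ C) ∩ C) ∪ (C ∩ A)) but 1 ∉ A ∩ ((C ∩ (((A ∩ C) ∪ A) ∩ C')) ∪ (C ∩ A)), so they differ.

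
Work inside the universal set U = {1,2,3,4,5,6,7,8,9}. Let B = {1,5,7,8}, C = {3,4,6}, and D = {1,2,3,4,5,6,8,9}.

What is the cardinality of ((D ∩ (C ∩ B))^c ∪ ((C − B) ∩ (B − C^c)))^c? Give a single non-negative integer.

C ∩ B = {}
D ∩ (C ∩ B) = {}
(D ∩ (C ∩ B))^c = {1,2,3,4,5,6,7,8,9}
C − B = {3,4,6}
C^c = {1,2,5,7,8,9}
B − C^c = {}
(C − B) ∩ (B − C^c) = {}
(D ∩ (C ∩ B))^c ∪ ((C − B) ∩ (B − C^c)) = {1,2,3,4,5,6,7,8,9}
((D ∩ (C ∩ B))^c ∪ ((C − B) ∩ (B − C^c)))^c = {}
|((D ∩ (C ∩ B))^c ∪ ((C − B) ∩ (B − C^c)))^c| = 0

0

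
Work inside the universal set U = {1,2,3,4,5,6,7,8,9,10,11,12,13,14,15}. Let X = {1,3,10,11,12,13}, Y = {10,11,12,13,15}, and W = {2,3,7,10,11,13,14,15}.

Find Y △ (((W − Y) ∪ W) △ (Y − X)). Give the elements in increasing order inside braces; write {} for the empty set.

{2,3,7,12,14,15}

W − Y = {2,3,7,14}
(W − Y) ∪ W = {2,3,7,10,11,13,14,15}
Y − X = {15}
((W − Y) ∪ W) △ (Y − X) = {2,3,7,10,11,13,14}
Y △ (((W − Y) ∪ W) △ (Y − X)) = {2,3,7,12,14,15}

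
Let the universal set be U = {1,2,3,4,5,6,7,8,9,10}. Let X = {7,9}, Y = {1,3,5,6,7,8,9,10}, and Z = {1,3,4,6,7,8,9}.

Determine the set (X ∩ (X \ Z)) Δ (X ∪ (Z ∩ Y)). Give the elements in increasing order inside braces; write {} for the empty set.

X \ Z = {}
X ∩ (X \ Z) = {}
Z ∩ Y = {1,3,6,7,8,9}
X ∪ (Z ∩ Y) = {1,3,6,7,8,9}
(X ∩ (X \ Z)) Δ (X ∪ (Z ∩ Y)) = {1,3,6,7,8,9}

{1,3,6,7,8,9}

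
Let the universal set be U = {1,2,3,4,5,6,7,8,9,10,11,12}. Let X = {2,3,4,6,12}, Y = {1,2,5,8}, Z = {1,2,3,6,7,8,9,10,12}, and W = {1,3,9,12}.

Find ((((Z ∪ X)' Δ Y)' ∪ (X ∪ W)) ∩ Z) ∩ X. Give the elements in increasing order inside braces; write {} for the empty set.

{2,3,6,12}

Z ∪ X = {1,2,3,4,6,7,8,9,10,12}
(Z ∪ X)' = {5,11}
(Z ∪ X)' Δ Y = {1,2,8,11}
((Z ∪ X)' Δ Y)' = {3,4,5,6,7,9,10,12}
X ∪ W = {1,2,3,4,6,9,12}
((Z ∪ X)' Δ Y)' ∪ (X ∪ W) = {1,2,3,4,5,6,7,9,10,12}
(((Z ∪ X)' Δ Y)' ∪ (X ∪ W)) ∩ Z = {1,2,3,6,7,9,10,12}
((((Z ∪ X)' Δ Y)' ∪ (X ∪ W)) ∩ Z) ∩ X = {2,3,6,12}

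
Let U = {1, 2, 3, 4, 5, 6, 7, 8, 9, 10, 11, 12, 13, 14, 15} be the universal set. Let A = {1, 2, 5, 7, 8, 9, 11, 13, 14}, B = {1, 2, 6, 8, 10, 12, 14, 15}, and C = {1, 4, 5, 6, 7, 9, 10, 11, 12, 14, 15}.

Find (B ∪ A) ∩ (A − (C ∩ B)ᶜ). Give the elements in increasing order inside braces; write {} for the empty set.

{1, 14}

B ∪ A = {1, 2, 5, 6, 7, 8, 9, 10, 11, 12, 13, 14, 15}
C ∩ B = {1, 6, 10, 12, 14, 15}
(C ∩ B)ᶜ = {2, 3, 4, 5, 7, 8, 9, 11, 13}
A − (C ∩ B)ᶜ = {1, 14}
(B ∪ A) ∩ (A − (C ∩ B)ᶜ) = {1, 14}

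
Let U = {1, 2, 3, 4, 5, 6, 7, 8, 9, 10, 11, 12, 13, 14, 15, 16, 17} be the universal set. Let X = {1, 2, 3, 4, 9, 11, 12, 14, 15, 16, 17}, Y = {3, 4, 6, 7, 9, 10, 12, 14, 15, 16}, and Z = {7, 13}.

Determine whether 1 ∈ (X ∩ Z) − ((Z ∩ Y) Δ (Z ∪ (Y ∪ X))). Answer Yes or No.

1 ∈ X and 1 ∉ Z, so 1 ∉ X ∩ Z
1 ∉ Z and 1 ∉ Y, so 1 ∉ Z ∩ Y
1 ∉ Y and 1 ∈ X, so 1 ∈ Y ∪ X
1 ∉ Z and 1 ∈ (Y ∪ X), so 1 ∈ Z ∪ (Y ∪ X)
1 ∉ (Z ∩ Y) and 1 ∈ (Z ∪ (Y ∪ X)), so 1 ∈ (Z ∩ Y) Δ (Z ∪ (Y ∪ X))
1 ∉ (X ∩ Z) and 1 ∈ ((Z ∩ Y) Δ (Z ∪ (Y ∪ X))), so 1 ∉ (X ∩ Z) − ((Z ∩ Y) Δ (Z ∪ (Y ∪ X)))

No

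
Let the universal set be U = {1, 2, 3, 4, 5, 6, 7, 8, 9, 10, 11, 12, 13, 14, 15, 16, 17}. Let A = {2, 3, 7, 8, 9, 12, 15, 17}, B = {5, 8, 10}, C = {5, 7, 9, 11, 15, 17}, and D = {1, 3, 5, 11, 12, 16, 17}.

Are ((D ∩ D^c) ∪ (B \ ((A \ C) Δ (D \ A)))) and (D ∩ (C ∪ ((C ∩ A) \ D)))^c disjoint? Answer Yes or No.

D^c = {2, 4, 6, 7, 8, 9, 10, 13, 14, 15}
D ∩ D^c = {}
A \ C = {2, 3, 8, 12}
D \ A = {1, 5, 11, 16}
(A \ C) Δ (D \ A) = {1, 2, 3, 5, 8, 11, 12, 16}
B \ ((A \ C) Δ (D \ A)) = {10}
(D ∩ D^c) ∪ (B \ ((A \ C) Δ (D \ A))) = {10}
C ∩ A = {7, 9, 15, 17}
(C ∩ A) \ D = {7, 9, 15}
C ∪ ((C ∩ A) \ D) = {5, 7, 9, 11, 15, 17}
D ∩ (C ∪ ((C ∩ A) \ D)) = {5, 11, 17}
(D ∩ (C ∪ ((C ∩ A) \ D)))^c = {1, 2, 3, 4, 6, 7, 8, 9, 10, 12, 13, 14, 15, 16}
10 lies in both, so they are not disjoint.

No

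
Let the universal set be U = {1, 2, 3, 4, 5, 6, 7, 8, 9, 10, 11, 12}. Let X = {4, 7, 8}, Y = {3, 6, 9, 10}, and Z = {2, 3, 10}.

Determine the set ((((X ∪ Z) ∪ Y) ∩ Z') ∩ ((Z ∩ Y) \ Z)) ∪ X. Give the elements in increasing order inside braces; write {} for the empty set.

X ∪ Z = {2, 3, 4, 7, 8, 10}
(X ∪ Z) ∪ Y = {2, 3, 4, 6, 7, 8, 9, 10}
Z' = {1, 4, 5, 6, 7, 8, 9, 11, 12}
((X ∪ Z) ∪ Y) ∩ Z' = {4, 6, 7, 8, 9}
Z ∩ Y = {3, 10}
(Z ∩ Y) \ Z = {}
(((X ∪ Z) ∪ Y) ∩ Z') ∩ ((Z ∩ Y) \ Z) = {}
((((X ∪ Z) ∪ Y) ∩ Z') ∩ ((Z ∩ Y) \ Z)) ∪ X = {4, 7, 8}

{4, 7, 8}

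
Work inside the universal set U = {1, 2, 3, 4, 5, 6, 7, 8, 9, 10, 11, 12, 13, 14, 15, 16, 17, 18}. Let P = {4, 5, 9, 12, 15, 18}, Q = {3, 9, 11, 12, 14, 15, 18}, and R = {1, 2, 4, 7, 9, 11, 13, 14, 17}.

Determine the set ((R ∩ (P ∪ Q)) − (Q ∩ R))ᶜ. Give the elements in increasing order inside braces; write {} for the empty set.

{1, 2, 3, 5, 6, 7, 8, 9, 10, 11, 12, 13, 14, 15, 16, 17, 18}

P ∪ Q = {3, 4, 5, 9, 11, 12, 14, 15, 18}
R ∩ (P ∪ Q) = {4, 9, 11, 14}
Q ∩ R = {9, 11, 14}
(R ∩ (P ∪ Q)) − (Q ∩ R) = {4}
((R ∩ (P ∪ Q)) − (Q ∩ R))ᶜ = {1, 2, 3, 5, 6, 7, 8, 9, 10, 11, 12, 13, 14, 15, 16, 17, 18}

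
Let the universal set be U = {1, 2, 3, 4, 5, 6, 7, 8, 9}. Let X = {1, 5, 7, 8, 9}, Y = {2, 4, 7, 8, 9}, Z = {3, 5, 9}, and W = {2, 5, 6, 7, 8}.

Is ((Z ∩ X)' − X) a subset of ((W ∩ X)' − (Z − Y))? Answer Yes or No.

Z ∩ X = {5, 9}
(Z ∩ X)' = {1, 2, 3, 4, 6, 7, 8}
(Z ∩ X)' − X = {2, 3, 4, 6}
W ∩ X = {5, 7, 8}
(W ∩ X)' = {1, 2, 3, 4, 6, 9}
Z − Y = {3, 5}
(W ∩ X)' − (Z − Y) = {1, 2, 4, 6, 9}
3 ∈ (Z ∩ X)' − X but 3 ∉ (W ∩ X)' − (Z − Y), so the inclusion fails.

No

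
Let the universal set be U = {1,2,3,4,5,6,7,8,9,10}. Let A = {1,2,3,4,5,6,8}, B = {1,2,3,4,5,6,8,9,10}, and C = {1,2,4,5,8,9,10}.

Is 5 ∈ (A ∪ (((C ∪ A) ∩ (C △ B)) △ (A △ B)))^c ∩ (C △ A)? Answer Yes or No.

No

5 ∈ C and 5 ∈ A, so 5 ∈ C ∪ A
5 ∈ C and 5 ∈ B, so 5 ∉ C △ B
5 ∈ (C ∪ A) and 5 ∉ (C △ B), so 5 ∉ (C ∪ A) ∩ (C △ B)
5 ∈ A and 5 ∈ B, so 5 ∉ A △ B
5 ∉ ((C ∪ A) ∩ (C △ B)) and 5 ∉ (A △ B), so 5 ∉ ((C ∪ A) ∩ (C △ B)) △ (A △ B)
5 ∈ A and 5 ∉ (((C ∪ A) ∩ (C △ B)) △ (A △ B)), so 5 ∈ A ∪ (((C ∪ A) ∩ (C △ B)) △ (A △ B))
5 ∉ (A ∪ (((C ∪ A) ∩ (C △ B)) △ (A △ B)))^c since 5 ∈ (A ∪ (((C ∪ A) ∩ (C △ B)) △ (A △ B)))
5 ∈ C and 5 ∈ A, so 5 ∉ C △ A
5 ∉ (A ∪ (((C ∪ A) ∩ (C △ B)) △ (A △ B)))^c and 5 ∉ (C △ A), so 5 ∉ (A ∪ (((C ∪ A) ∩ (C △ B)) △ (A △ B)))^c ∩ (C △ A)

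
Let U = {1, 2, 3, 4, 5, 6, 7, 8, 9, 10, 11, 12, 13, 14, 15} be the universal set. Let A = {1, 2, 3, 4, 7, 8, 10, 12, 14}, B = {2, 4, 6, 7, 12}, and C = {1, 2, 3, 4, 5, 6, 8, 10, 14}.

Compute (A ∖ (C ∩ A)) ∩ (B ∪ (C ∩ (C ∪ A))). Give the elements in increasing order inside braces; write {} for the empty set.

{7, 12}

C ∩ A = {1, 2, 3, 4, 8, 10, 14}
A ∖ (C ∩ A) = {7, 12}
C ∪ A = {1, 2, 3, 4, 5, 6, 7, 8, 10, 12, 14}
C ∩ (C ∪ A) = {1, 2, 3, 4, 5, 6, 8, 10, 14}
B ∪ (C ∩ (C ∪ A)) = {1, 2, 3, 4, 5, 6, 7, 8, 10, 12, 14}
(A ∖ (C ∩ A)) ∩ (B ∪ (C ∩ (C ∪ A))) = {7, 12}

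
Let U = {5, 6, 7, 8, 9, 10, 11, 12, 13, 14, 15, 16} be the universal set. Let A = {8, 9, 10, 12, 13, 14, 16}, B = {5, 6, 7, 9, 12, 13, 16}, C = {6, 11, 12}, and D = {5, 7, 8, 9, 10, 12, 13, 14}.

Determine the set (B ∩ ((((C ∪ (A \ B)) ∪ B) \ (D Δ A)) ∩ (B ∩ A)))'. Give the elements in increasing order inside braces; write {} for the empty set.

{5, 6, 7, 8, 10, 11, 14, 15, 16}

A \ B = {8, 10, 14}
C ∪ (A \ B) = {6, 8, 10, 11, 12, 14}
(C ∪ (A \ B)) ∪ B = {5, 6, 7, 8, 9, 10, 11, 12, 13, 14, 16}
D Δ A = {5, 7, 16}
((C ∪ (A \ B)) ∪ B) \ (D Δ A) = {6, 8, 9, 10, 11, 12, 13, 14}
B ∩ A = {9, 12, 13, 16}
(((C ∪ (A \ B)) ∪ B) \ (D Δ A)) ∩ (B ∩ A) = {9, 12, 13}
B ∩ ((((C ∪ (A \ B)) ∪ B) \ (D Δ A)) ∩ (B ∩ A)) = {9, 12, 13}
(B ∩ ((((C ∪ (A \ B)) ∪ B) \ (D Δ A)) ∩ (B ∩ A)))' = {5, 6, 7, 8, 10, 11, 14, 15, 16}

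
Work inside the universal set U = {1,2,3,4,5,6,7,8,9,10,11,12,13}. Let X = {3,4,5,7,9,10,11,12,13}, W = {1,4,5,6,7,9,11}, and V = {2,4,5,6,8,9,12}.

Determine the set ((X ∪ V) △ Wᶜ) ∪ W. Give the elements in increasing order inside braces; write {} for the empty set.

X ∪ V = {2,3,4,5,6,7,8,9,10,11,12,13}
Wᶜ = {2,3,8,10,12,13}
(X ∪ V) △ Wᶜ = {4,5,6,7,9,11}
((X ∪ V) △ Wᶜ) ∪ W = {1,4,5,6,7,9,11}

{1,4,5,6,7,9,11}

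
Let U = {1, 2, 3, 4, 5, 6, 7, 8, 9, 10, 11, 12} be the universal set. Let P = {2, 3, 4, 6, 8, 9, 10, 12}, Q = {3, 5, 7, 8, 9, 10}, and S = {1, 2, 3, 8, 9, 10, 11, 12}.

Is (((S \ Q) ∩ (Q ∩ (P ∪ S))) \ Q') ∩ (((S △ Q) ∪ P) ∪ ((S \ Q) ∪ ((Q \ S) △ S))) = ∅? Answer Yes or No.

Yes

S \ Q = {1, 2, 11, 12}
P ∪ S = {1, 2, 3, 4, 6, 8, 9, 10, 11, 12}
Q ∩ (P ∪ S) = {3, 8, 9, 10}
(S \ Q) ∩ (Q ∩ (P ∪ S)) = {}
Q' = {1, 2, 4, 6, 11, 12}
((S \ Q) ∩ (Q ∩ (P ∪ S))) \ Q' = {}
S △ Q = {1, 2, 5, 7, 11, 12}
(S △ Q) ∪ P = {1, 2, 3, 4, 5, 6, 7, 8, 9, 10, 11, 12}
Q \ S = {5, 7}
(Q \ S) △ S = {1, 2, 3, 5, 7, 8, 9, 10, 11, 12}
(S \ Q) ∪ ((Q \ S) △ S) = {1, 2, 3, 5, 7, 8, 9, 10, 11, 12}
((S △ Q) ∪ P) ∪ ((S \ Q) ∪ ((Q \ S) △ S)) = {1, 2, 3, 4, 5, 6, 7, 8, 9, 10, 11, 12}
{} and {1, 2, 3, 4, 5, 6, 7, 8, 9, 10, 11, 12} share no elements.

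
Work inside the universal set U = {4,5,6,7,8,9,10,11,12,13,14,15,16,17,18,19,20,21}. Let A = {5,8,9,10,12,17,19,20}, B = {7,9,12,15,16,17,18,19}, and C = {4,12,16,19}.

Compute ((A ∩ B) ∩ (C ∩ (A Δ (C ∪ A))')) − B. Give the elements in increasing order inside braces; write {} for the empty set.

{}

A ∩ B = {9,12,17,19}
C ∪ A = {4,5,8,9,10,12,16,17,19,20}
A Δ (C ∪ A) = {4,16}
(A Δ (C ∪ A))' = {5,6,7,8,9,10,11,12,13,14,15,17,18,19,20,21}
C ∩ (A Δ (C ∪ A))' = {12,19}
(A ∩ B) ∩ (C ∩ (A Δ (C ∪ A))') = {12,19}
((A ∩ B) ∩ (C ∩ (A Δ (C ∪ A))')) − B = {}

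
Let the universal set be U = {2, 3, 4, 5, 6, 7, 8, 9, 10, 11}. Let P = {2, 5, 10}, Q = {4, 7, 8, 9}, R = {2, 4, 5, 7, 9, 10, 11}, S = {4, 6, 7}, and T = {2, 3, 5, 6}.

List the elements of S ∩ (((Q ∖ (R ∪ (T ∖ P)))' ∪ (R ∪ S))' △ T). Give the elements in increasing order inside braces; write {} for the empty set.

{6}

T ∖ P = {3, 6}
R ∪ (T ∖ P) = {2, 3, 4, 5, 6, 7, 9, 10, 11}
Q ∖ (R ∪ (T ∖ P)) = {8}
(Q ∖ (R ∪ (T ∖ P)))' = {2, 3, 4, 5, 6, 7, 9, 10, 11}
R ∪ S = {2, 4, 5, 6, 7, 9, 10, 11}
(Q ∖ (R ∪ (T ∖ P)))' ∪ (R ∪ S) = {2, 3, 4, 5, 6, 7, 9, 10, 11}
((Q ∖ (R ∪ (T ∖ P)))' ∪ (R ∪ S))' = {8}
((Q ∖ (R ∪ (T ∖ P)))' ∪ (R ∪ S))' △ T = {2, 3, 5, 6, 8}
S ∩ (((Q ∖ (R ∪ (T ∖ P)))' ∪ (R ∪ S))' △ T) = {6}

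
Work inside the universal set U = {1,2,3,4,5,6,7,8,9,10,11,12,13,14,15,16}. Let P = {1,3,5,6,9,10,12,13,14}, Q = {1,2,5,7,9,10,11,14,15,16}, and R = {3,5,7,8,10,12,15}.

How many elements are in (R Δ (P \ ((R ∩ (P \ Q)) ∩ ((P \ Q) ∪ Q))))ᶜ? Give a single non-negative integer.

P \ Q = {3,6,12,13}
R ∩ (P \ Q) = {3,12}
(P \ Q) ∪ Q = {1,2,3,5,6,7,9,10,11,12,13,14,15,16}
(R ∩ (P \ Q)) ∩ ((P \ Q) ∪ Q) = {3,12}
P \ ((R ∩ (P \ Q)) ∩ ((P \ Q) ∪ Q)) = {1,5,6,9,10,13,14}
R Δ (P \ ((R ∩ (P \ Q)) ∩ ((P \ Q) ∪ Q))) = {1,3,6,7,8,9,12,13,14,15}
(R Δ (P \ ((R ∩ (P \ Q)) ∩ ((P \ Q) ∪ Q))))ᶜ = {2,4,5,10,11,16}
|(R Δ (P \ ((R ∩ (P \ Q)) ∩ ((P \ Q) ∪ Q))))ᶜ| = 6

6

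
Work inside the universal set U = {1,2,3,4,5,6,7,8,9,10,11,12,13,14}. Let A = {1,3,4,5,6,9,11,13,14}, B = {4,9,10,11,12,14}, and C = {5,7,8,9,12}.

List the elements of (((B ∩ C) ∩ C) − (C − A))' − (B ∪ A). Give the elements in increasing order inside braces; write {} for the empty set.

{2,7,8}

B ∩ C = {9,12}
(B ∩ C) ∩ C = {9,12}
C − A = {7,8,12}
((B ∩ C) ∩ C) − (C − A) = {9}
(((B ∩ C) ∩ C) − (C − A))' = {1,2,3,4,5,6,7,8,10,11,12,13,14}
B ∪ A = {1,3,4,5,6,9,10,11,12,13,14}
(((B ∩ C) ∩ C) − (C − A))' − (B ∪ A) = {2,7,8}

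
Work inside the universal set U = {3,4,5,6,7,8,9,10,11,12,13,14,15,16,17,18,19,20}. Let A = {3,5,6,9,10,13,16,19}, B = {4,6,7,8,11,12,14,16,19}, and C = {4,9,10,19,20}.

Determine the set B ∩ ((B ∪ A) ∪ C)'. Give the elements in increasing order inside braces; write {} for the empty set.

{}

B ∪ A = {3,4,5,6,7,8,9,10,11,12,13,14,16,19}
(B ∪ A) ∪ C = {3,4,5,6,7,8,9,10,11,12,13,14,16,19,20}
((B ∪ A) ∪ C)' = {15,17,18}
B ∩ ((B ∪ A) ∪ C)' = {}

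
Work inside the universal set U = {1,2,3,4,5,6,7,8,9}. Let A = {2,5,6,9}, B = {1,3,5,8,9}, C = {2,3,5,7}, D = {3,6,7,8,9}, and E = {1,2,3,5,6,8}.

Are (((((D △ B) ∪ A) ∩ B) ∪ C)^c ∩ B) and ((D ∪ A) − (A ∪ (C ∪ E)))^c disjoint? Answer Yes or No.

D △ B = {1,5,6,7}
(D △ B) ∪ A = {1,2,5,6,7,9}
((D △ B) ∪ A) ∩ B = {1,5,9}
(((D △ B) ∪ A) ∩ B) ∪ C = {1,2,3,5,7,9}
((((D △ B) ∪ A) ∩ B) ∪ C)^c = {4,6,8}
((((D △ B) ∪ A) ∩ B) ∪ C)^c ∩ B = {8}
D ∪ A = {2,3,5,6,7,8,9}
C ∪ E = {1,2,3,5,6,7,8}
A ∪ (C ∪ E) = {1,2,3,5,6,7,8,9}
(D ∪ A) − (A ∪ (C ∪ E)) = {}
((D ∪ A) − (A ∪ (C ∪ E)))^c = {1,2,3,4,5,6,7,8,9}
8 lies in both, so they are not disjoint.

No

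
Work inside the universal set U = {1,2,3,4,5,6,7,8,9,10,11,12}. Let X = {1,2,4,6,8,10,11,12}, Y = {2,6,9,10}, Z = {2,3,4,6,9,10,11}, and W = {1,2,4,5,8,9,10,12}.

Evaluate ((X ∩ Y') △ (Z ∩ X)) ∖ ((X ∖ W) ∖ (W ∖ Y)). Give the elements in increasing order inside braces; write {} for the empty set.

Y' = {1,3,4,5,7,8,11,12}
X ∩ Y' = {1,4,8,11,12}
Z ∩ X = {2,4,6,10,11}
(X ∩ Y') △ (Z ∩ X) = {1,2,6,8,10,12}
X ∖ W = {6,11}
W ∖ Y = {1,4,5,8,12}
(X ∖ W) ∖ (W ∖ Y) = {6,11}
((X ∩ Y') △ (Z ∩ X)) ∖ ((X ∖ W) ∖ (W ∖ Y)) = {1,2,8,10,12}

{1,2,8,10,12}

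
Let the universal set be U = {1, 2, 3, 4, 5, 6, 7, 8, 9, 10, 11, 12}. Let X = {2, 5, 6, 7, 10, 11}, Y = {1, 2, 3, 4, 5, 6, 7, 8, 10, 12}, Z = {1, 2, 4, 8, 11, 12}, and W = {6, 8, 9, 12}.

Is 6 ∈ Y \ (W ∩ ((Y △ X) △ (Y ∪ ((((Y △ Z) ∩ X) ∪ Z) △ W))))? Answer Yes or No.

6 ∈ Y and 6 ∈ X, so 6 ∉ Y △ X
6 ∈ Y and 6 ∉ Z, so 6 ∈ Y △ Z
6 ∈ (Y △ Z) and 6 ∈ X, so 6 ∈ (Y △ Z) ∩ X
6 ∈ ((Y △ Z) ∩ X) and 6 ∉ Z, so 6 ∈ ((Y △ Z) ∩ X) ∪ Z
6 ∈ (((Y △ Z) ∩ X) ∪ Z) and 6 ∈ W, so 6 ∉ (((Y △ Z) ∩ X) ∪ Z) △ W
6 ∈ Y and 6 ∉ ((((Y △ Z) ∩ X) ∪ Z) △ W), so 6 ∈ Y ∪ ((((Y △ Z) ∩ X) ∪ Z) △ W)
6 ∉ (Y △ X) and 6 ∈ (Y ∪ ((((Y △ Z) ∩ X) ∪ Z) △ W)), so 6 ∈ (Y △ X) △ (Y ∪ ((((Y △ Z) ∩ X) ∪ Z) △ W))
6 ∈ W and 6 ∈ ((Y △ X) △ (Y ∪ ((((Y △ Z) ∩ X) ∪ Z) △ W))), so 6 ∈ W ∩ ((Y △ X) △ (Y ∪ ((((Y △ Z) ∩ X) ∪ Z) △ W)))
6 ∈ Y and 6 ∈ (W ∩ ((Y △ X) △ (Y ∪ ((((Y △ Z) ∩ X) ∪ Z) △ W)))), so 6 ∉ Y \ (W ∩ ((Y △ X) △ (Y ∪ ((((Y △ Z) ∩ X) ∪ Z) △ W))))

No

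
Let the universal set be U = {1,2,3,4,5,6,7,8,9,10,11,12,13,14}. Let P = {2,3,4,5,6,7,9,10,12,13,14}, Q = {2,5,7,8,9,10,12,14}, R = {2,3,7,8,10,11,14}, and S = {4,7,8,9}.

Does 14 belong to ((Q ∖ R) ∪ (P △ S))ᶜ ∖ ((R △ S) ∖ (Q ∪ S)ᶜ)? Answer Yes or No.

No

14 ∈ Q and 14 ∈ R, so 14 ∉ Q ∖ R
14 ∈ P and 14 ∉ S, so 14 ∈ P △ S
14 ∉ (Q ∖ R) and 14 ∈ (P △ S), so 14 ∈ (Q ∖ R) ∪ (P △ S)
14 ∉ ((Q ∖ R) ∪ (P △ S))ᶜ since 14 ∈ ((Q ∖ R) ∪ (P △ S))
14 ∈ R and 14 ∉ S, so 14 ∈ R △ S
14 ∈ Q and 14 ∉ S, so 14 ∈ Q ∪ S
14 ∉ (Q ∪ S)ᶜ since 14 ∈ (Q ∪ S)
14 ∈ (R △ S) and 14 ∉ (Q ∪ S)ᶜ, so 14 ∈ (R △ S) ∖ (Q ∪ S)ᶜ
14 ∉ ((Q ∖ R) ∪ (P △ S))ᶜ and 14 ∈ ((R △ S) ∖ (Q ∪ S)ᶜ), so 14 ∉ ((Q ∖ R) ∪ (P △ S))ᶜ ∖ ((R △ S) ∖ (Q ∪ S)ᶜ)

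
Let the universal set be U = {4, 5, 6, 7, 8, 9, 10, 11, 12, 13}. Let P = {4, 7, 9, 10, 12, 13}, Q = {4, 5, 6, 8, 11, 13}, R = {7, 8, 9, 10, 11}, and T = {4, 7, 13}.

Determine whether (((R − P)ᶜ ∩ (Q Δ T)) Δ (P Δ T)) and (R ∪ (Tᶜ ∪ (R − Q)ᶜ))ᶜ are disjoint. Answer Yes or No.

Yes

R − P = {8, 11}
(R − P)ᶜ = {4, 5, 6, 7, 9, 10, 12, 13}
Q Δ T = {5, 6, 7, 8, 11}
(R − P)ᶜ ∩ (Q Δ T) = {5, 6, 7}
P Δ T = {9, 10, 12}
((R − P)ᶜ ∩ (Q Δ T)) Δ (P Δ T) = {5, 6, 7, 9, 10, 12}
Tᶜ = {5, 6, 8, 9, 10, 11, 12}
R − Q = {7, 9, 10}
(R − Q)ᶜ = {4, 5, 6, 8, 11, 12, 13}
Tᶜ ∪ (R − Q)ᶜ = {4, 5, 6, 8, 9, 10, 11, 12, 13}
R ∪ (Tᶜ ∪ (R − Q)ᶜ) = {4, 5, 6, 7, 8, 9, 10, 11, 12, 13}
(R ∪ (Tᶜ ∪ (R − Q)ᶜ))ᶜ = {}
{5, 6, 7, 9, 10, 12} and {} share no elements.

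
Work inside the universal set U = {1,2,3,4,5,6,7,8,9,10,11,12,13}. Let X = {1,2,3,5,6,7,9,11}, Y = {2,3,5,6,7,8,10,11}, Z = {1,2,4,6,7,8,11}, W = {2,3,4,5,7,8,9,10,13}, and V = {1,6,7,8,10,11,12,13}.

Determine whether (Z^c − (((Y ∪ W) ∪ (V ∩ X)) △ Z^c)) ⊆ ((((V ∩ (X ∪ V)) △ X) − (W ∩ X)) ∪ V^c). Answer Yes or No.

Z^c = {3,5,9,10,12,13}
Y ∪ W = {2,3,4,5,6,7,8,9,10,11,13}
V ∩ X = {1,6,7,11}
(Y ∪ W) ∪ (V ∩ X) = {1,2,3,4,5,6,7,8,9,10,11,13}
((Y ∪ W) ∪ (V ∩ X)) △ Z^c = {1,2,4,6,7,8,11,12}
Z^c − (((Y ∪ W) ∪ (V ∩ X)) △ Z^c) = {3,5,9,10,13}
X ∪ V = {1,2,3,5,6,7,8,9,10,11,12,13}
V ∩ (X ∪ V) = {1,6,7,8,10,11,12,13}
(V ∩ (X ∪ V)) △ X = {2,3,5,8,9,10,12,13}
W ∩ X = {2,3,5,7,9}
((V ∩ (X ∪ V)) △ X) − (W ∩ X) = {8,10,12,13}
V^c = {2,3,4,5,9}
(((V ∩ (X ∪ V)) △ X) − (W ∩ X)) ∪ V^c = {2,3,4,5,8,9,10,12,13}
Every element of {3,5,9,10,13} is in {2,3,4,5,8,9,10,12,13}, so Z^c − (((Y ∪ W) ∪ (V ∩ X)) △ Z^c) ⊆ (((V ∩ (X ∪ V)) △ X) − (W ∩ X)) ∪ V^c.

Yes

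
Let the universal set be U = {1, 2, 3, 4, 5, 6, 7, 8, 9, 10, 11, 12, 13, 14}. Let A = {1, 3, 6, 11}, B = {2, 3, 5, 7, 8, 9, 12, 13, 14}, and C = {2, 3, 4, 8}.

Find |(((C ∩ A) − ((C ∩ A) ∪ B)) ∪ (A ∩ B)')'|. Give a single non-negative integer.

C ∩ A = {3}
(C ∩ A) ∪ B = {2, 3, 5, 7, 8, 9, 12, 13, 14}
(C ∩ A) − ((C ∩ A) ∪ B) = {}
A ∩ B = {3}
(A ∩ B)' = {1, 2, 4, 5, 6, 7, 8, 9, 10, 11, 12, 13, 14}
((C ∩ A) − ((C ∩ A) ∪ B)) ∪ (A ∩ B)' = {1, 2, 4, 5, 6, 7, 8, 9, 10, 11, 12, 13, 14}
(((C ∩ A) − ((C ∩ A) ∪ B)) ∪ (A ∩ B)')' = {3}
|(((C ∩ A) − ((C ∩ A) ∪ B)) ∪ (A ∩ B)')'| = 1

1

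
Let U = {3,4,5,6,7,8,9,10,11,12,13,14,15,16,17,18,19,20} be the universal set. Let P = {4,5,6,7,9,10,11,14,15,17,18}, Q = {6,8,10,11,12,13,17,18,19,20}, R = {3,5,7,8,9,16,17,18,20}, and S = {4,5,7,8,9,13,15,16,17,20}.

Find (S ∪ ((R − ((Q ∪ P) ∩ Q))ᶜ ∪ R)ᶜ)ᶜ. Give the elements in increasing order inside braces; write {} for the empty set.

Q ∪ P = {4,5,6,7,8,9,10,11,12,13,14,15,17,18,19,20}
(Q ∪ P) ∩ Q = {6,8,10,11,12,13,17,18,19,20}
R − ((Q ∪ P) ∩ Q) = {3,5,7,9,16}
(R − ((Q ∪ P) ∩ Q))ᶜ = {4,6,8,10,11,12,13,14,15,17,18,19,20}
(R − ((Q ∪ P) ∩ Q))ᶜ ∪ R = {3,4,5,6,7,8,9,10,11,12,13,14,15,16,17,18,19,20}
((R − ((Q ∪ P) ∩ Q))ᶜ ∪ R)ᶜ = {}
S ∪ ((R − ((Q ∪ P) ∩ Q))ᶜ ∪ R)ᶜ = {4,5,7,8,9,13,15,16,17,20}
(S ∪ ((R − ((Q ∪ P) ∩ Q))ᶜ ∪ R)ᶜ)ᶜ = {3,6,10,11,12,14,18,19}

{3,6,10,11,12,14,18,19}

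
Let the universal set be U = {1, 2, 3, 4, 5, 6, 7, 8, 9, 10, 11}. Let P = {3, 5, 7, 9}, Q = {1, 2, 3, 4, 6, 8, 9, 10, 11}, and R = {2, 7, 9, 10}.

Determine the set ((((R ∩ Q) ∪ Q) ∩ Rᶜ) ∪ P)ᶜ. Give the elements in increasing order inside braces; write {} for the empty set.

R ∩ Q = {2, 9, 10}
(R ∩ Q) ∪ Q = {1, 2, 3, 4, 6, 8, 9, 10, 11}
Rᶜ = {1, 3, 4, 5, 6, 8, 11}
((R ∩ Q) ∪ Q) ∩ Rᶜ = {1, 3, 4, 6, 8, 11}
(((R ∩ Q) ∪ Q) ∩ Rᶜ) ∪ P = {1, 3, 4, 5, 6, 7, 8, 9, 11}
((((R ∩ Q) ∪ Q) ∩ Rᶜ) ∪ P)ᶜ = {2, 10}

{2, 10}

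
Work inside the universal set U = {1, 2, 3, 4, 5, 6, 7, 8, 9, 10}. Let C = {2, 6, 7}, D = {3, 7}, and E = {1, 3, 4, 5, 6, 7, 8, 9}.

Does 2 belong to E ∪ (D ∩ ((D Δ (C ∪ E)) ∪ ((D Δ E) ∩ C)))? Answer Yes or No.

No

2 ∈ C and 2 ∉ E, so 2 ∈ C ∪ E
2 ∉ D and 2 ∈ (C ∪ E), so 2 ∈ D Δ (C ∪ E)
2 ∉ D and 2 ∉ E, so 2 ∉ D Δ E
2 ∉ (D Δ E) and 2 ∈ C, so 2 ∉ (D Δ E) ∩ C
2 ∈ (D Δ (C ∪ E)) and 2 ∉ ((D Δ E) ∩ C), so 2 ∈ (D Δ (C ∪ E)) ∪ ((D Δ E) ∩ C)
2 ∉ D and 2 ∈ ((D Δ (C ∪ E)) ∪ ((D Δ E) ∩ C)), so 2 ∉ D ∩ ((D Δ (C ∪ E)) ∪ ((D Δ E) ∩ C))
2 ∉ E and 2 ∉ (D ∩ ((D Δ (C ∪ E)) ∪ ((D Δ E) ∩ C))), so 2 ∉ E ∪ (D ∩ ((D Δ (C ∪ E)) ∪ ((D Δ E) ∩ C)))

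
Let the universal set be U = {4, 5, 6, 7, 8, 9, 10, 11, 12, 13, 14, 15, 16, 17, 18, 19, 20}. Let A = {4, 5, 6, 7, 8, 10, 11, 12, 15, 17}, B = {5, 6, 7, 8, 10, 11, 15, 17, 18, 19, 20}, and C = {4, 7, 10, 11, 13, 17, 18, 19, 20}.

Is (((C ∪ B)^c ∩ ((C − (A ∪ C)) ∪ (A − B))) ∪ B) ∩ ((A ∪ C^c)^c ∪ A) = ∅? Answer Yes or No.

C ∪ B = {4, 5, 6, 7, 8, 10, 11, 13, 15, 17, 18, 19, 20}
(C ∪ B)^c = {9, 12, 14, 16}
A ∪ C = {4, 5, 6, 7, 8, 10, 11, 12, 13, 15, 17, 18, 19, 20}
C − (A ∪ C) = {}
A − B = {4, 12}
(C − (A ∪ C)) ∪ (A − B) = {4, 12}
(C ∪ B)^c ∩ ((C − (A ∪ C)) ∪ (A − B)) = {12}
((C ∪ B)^c ∩ ((C − (A ∪ C)) ∪ (A − B))) ∪ B = {5, 6, 7, 8, 10, 11, 12, 15, 17, 18, 19, 20}
C^c = {5, 6, 8, 9, 12, 14, 15, 16}
A ∪ C^c = {4, 5, 6, 7, 8, 9, 10, 11, 12, 14, 15, 16, 17}
(A ∪ C^c)^c = {13, 18, 19, 20}
(A ∪ C^c)^c ∪ A = {4, 5, 6, 7, 8, 10, 11, 12, 13, 15, 17, 18, 19, 20}
5 lies in both, so they are not disjoint.

No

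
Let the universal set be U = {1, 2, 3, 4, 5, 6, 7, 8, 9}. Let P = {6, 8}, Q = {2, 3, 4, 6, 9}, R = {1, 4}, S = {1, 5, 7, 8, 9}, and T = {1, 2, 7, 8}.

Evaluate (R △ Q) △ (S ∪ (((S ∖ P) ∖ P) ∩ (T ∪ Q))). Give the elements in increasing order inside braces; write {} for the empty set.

R △ Q = {1, 2, 3, 6, 9}
S ∖ P = {1, 5, 7, 9}
(S ∖ P) ∖ P = {1, 5, 7, 9}
T ∪ Q = {1, 2, 3, 4, 6, 7, 8, 9}
((S ∖ P) ∖ P) ∩ (T ∪ Q) = {1, 7, 9}
S ∪ (((S ∖ P) ∖ P) ∩ (T ∪ Q)) = {1, 5, 7, 8, 9}
(R △ Q) △ (S ∪ (((S ∖ P) ∖ P) ∩ (T ∪ Q))) = {2, 3, 5, 6, 7, 8}

{2, 3, 5, 6, 7, 8}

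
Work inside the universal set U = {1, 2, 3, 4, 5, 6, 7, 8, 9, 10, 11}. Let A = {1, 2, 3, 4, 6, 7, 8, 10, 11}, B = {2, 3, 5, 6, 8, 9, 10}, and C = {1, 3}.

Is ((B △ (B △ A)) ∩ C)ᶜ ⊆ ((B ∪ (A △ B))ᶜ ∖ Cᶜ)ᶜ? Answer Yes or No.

Yes

B △ A = {1, 4, 5, 7, 9, 11}
B △ (B △ A) = {1, 2, 3, 4, 6, 7, 8, 10, 11}
(B △ (B △ A)) ∩ C = {1, 3}
((B △ (B △ A)) ∩ C)ᶜ = {2, 4, 5, 6, 7, 8, 9, 10, 11}
A △ B = {1, 4, 5, 7, 9, 11}
B ∪ (A △ B) = {1, 2, 3, 4, 5, 6, 7, 8, 9, 10, 11}
(B ∪ (A △ B))ᶜ = {}
Cᶜ = {2, 4, 5, 6, 7, 8, 9, 10, 11}
(B ∪ (A △ B))ᶜ ∖ Cᶜ = {}
((B ∪ (A △ B))ᶜ ∖ Cᶜ)ᶜ = {1, 2, 3, 4, 5, 6, 7, 8, 9, 10, 11}
Every element of {2, 4, 5, 6, 7, 8, 9, 10, 11} is in {1, 2, 3, 4, 5, 6, 7, 8, 9, 10, 11}, so ((B △ (B △ A)) ∩ C)ᶜ ⊆ ((B ∪ (A △ B))ᶜ ∖ Cᶜ)ᶜ.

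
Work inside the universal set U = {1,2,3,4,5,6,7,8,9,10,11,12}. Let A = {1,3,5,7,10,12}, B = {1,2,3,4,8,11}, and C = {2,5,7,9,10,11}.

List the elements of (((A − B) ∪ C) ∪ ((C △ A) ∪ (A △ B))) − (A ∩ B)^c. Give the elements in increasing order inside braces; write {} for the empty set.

{1,3}

A − B = {5,7,10,12}
(A − B) ∪ C = {2,5,7,9,10,11,12}
C △ A = {1,2,3,9,11,12}
A △ B = {2,4,5,7,8,10,11,12}
(C △ A) ∪ (A △ B) = {1,2,3,4,5,7,8,9,10,11,12}
((A − B) ∪ C) ∪ ((C △ A) ∪ (A △ B)) = {1,2,3,4,5,7,8,9,10,11,12}
A ∩ B = {1,3}
(A ∩ B)^c = {2,4,5,6,7,8,9,10,11,12}
(((A − B) ∪ C) ∪ ((C △ A) ∪ (A △ B))) − (A ∩ B)^c = {1,3}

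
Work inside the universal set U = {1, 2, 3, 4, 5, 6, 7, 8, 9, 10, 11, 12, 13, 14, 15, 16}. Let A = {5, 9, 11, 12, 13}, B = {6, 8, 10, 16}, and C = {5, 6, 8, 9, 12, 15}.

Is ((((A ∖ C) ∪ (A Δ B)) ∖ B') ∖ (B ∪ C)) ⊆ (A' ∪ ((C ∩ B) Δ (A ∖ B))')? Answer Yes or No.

Yes

A ∖ C = {11, 13}
A Δ B = {5, 6, 8, 9, 10, 11, 12, 13, 16}
(A ∖ C) ∪ (A Δ B) = {5, 6, 8, 9, 10, 11, 12, 13, 16}
B' = {1, 2, 3, 4, 5, 7, 9, 11, 12, 13, 14, 15}
((A ∖ C) ∪ (A Δ B)) ∖ B' = {6, 8, 10, 16}
B ∪ C = {5, 6, 8, 9, 10, 12, 15, 16}
(((A ∖ C) ∪ (A Δ B)) ∖ B') ∖ (B ∪ C) = {}
A' = {1, 2, 3, 4, 6, 7, 8, 10, 14, 15, 16}
C ∩ B = {6, 8}
A ∖ B = {5, 9, 11, 12, 13}
(C ∩ B) Δ (A ∖ B) = {5, 6, 8, 9, 11, 12, 13}
((C ∩ B) Δ (A ∖ B))' = {1, 2, 3, 4, 7, 10, 14, 15, 16}
A' ∪ ((C ∩ B) Δ (A ∖ B))' = {1, 2, 3, 4, 6, 7, 8, 10, 14, 15, 16}
Every element of {} is in {1, 2, 3, 4, 6, 7, 8, 10, 14, 15, 16}, so (((A ∖ C) ∪ (A Δ B)) ∖ B') ∖ (B ∪ C) ⊆ A' ∪ ((C ∩ B) Δ (A ∖ B))'.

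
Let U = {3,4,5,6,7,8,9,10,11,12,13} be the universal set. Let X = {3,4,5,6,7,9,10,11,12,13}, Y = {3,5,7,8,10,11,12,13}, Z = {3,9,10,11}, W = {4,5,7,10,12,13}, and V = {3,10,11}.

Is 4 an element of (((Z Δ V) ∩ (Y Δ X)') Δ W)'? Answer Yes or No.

No

4 ∉ Z and 4 ∉ V, so 4 ∉ Z Δ V
4 ∉ Y and 4 ∈ X, so 4 ∈ Y Δ X
4 ∉ (Y Δ X)' since 4 ∈ (Y Δ X)
4 ∉ (Z Δ V) and 4 ∉ (Y Δ X)', so 4 ∉ (Z Δ V) ∩ (Y Δ X)'
4 ∉ ((Z Δ V) ∩ (Y Δ X)') and 4 ∈ W, so 4 ∈ ((Z Δ V) ∩ (Y Δ X)') Δ W
4 ∉ (((Z Δ V) ∩ (Y Δ X)') Δ W)' since 4 ∈ (((Z Δ V) ∩ (Y Δ X)') Δ W)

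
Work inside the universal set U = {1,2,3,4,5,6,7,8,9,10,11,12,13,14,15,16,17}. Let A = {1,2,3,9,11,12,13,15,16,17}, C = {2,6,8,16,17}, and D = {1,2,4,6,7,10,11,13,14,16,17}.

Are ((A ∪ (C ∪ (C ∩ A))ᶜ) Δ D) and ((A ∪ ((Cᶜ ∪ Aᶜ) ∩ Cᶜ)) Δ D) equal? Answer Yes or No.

Yes

C ∩ A = {2,16,17}
C ∪ (C ∩ A) = {2,6,8,16,17}
(C ∪ (C ∩ A))ᶜ = {1,3,4,5,7,9,10,11,12,13,14,15}
A ∪ (C ∪ (C ∩ A))ᶜ = {1,2,3,4,5,7,9,10,11,12,13,14,15,16,17}
(A ∪ (C ∪ (C ∩ A))ᶜ) Δ D = {3,5,6,9,12,15}
Cᶜ = {1,3,4,5,7,9,10,11,12,13,14,15}
Aᶜ = {4,5,6,7,8,10,14}
Cᶜ ∪ Aᶜ = {1,3,4,5,6,7,8,9,10,11,12,13,14,15}
(Cᶜ ∪ Aᶜ) ∩ Cᶜ = {1,3,4,5,7,9,10,11,12,13,14,15}
A ∪ ((Cᶜ ∪ Aᶜ) ∩ Cᶜ) = {1,2,3,4,5,7,9,10,11,12,13,14,15,16,17}
(A ∪ ((Cᶜ ∪ Aᶜ) ∩ Cᶜ)) Δ D = {3,5,6,9,12,15}
Both equal {3,5,6,9,12,15}, so (A ∪ (C ∪ (C ∩ A))ᶜ) Δ D = (A ∪ ((Cᶜ ∪ Aᶜ) ∩ Cᶜ)) Δ D.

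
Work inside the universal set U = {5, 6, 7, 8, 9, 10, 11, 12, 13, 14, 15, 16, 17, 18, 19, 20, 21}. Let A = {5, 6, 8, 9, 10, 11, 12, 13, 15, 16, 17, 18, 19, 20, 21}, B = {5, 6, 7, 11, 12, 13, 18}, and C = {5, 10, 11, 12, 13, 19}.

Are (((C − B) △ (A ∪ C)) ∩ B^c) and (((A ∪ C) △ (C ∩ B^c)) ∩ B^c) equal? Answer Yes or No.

C − B = {10, 19}
A ∪ C = {5, 6, 8, 9, 10, 11, 12, 13, 15, 16, 17, 18, 19, 20, 21}
(C − B) △ (A ∪ C) = {5, 6, 8, 9, 11, 12, 13, 15, 16, 17, 18, 20, 21}
B^c = {8, 9, 10, 14, 15, 16, 17, 19, 20, 21}
((C − B) △ (A ∪ C)) ∩ B^c = {8, 9, 15, 16, 17, 20, 21}
C ∩ B^c = {10, 19}
(A ∪ C) △ (C ∩ B^c) = {5, 6, 8, 9, 11, 12, 13, 15, 16, 17, 18, 20, 21}
((A ∪ C) △ (C ∩ B^c)) ∩ B^c = {8, 9, 15, 16, 17, 20, 21}
Both equal {8, 9, 15, 16, 17, 20, 21}, so ((C − B) △ (A ∪ C)) ∩ B^c = ((A ∪ C) △ (C ∩ B^c)) ∩ B^c.

Yes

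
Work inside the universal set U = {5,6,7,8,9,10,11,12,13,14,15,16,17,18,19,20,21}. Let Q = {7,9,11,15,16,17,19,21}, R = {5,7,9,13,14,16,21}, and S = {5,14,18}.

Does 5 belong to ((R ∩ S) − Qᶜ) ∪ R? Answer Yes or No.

5 ∈ R and 5 ∈ S, so 5 ∈ R ∩ S
5 ∉ Q, so 5 ∈ Qᶜ
5 ∈ (R ∩ S) and 5 ∈ Qᶜ, so 5 ∉ (R ∩ S) − Qᶜ
5 ∉ ((R ∩ S) − Qᶜ) and 5 ∈ R, so 5 ∈ ((R ∩ S) − Qᶜ) ∪ R

Yes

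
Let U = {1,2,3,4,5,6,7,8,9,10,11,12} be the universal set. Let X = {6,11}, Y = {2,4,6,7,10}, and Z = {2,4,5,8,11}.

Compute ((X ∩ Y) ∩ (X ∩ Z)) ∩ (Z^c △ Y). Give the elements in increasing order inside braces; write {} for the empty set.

X ∩ Y = {6}
X ∩ Z = {11}
(X ∩ Y) ∩ (X ∩ Z) = {}
Z^c = {1,3,6,7,9,10,12}
Z^c △ Y = {1,2,3,4,9,12}
((X ∩ Y) ∩ (X ∩ Z)) ∩ (Z^c △ Y) = {}

{}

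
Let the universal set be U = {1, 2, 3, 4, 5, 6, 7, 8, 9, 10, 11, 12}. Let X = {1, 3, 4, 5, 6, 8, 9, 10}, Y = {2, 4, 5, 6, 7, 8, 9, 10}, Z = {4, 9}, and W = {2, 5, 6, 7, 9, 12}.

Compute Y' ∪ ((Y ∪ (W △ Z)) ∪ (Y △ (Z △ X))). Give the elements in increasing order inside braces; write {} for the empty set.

{1, 2, 3, 4, 5, 6, 7, 8, 9, 10, 11, 12}

Y' = {1, 3, 11, 12}
W △ Z = {2, 4, 5, 6, 7, 12}
Y ∪ (W △ Z) = {2, 4, 5, 6, 7, 8, 9, 10, 12}
Z △ X = {1, 3, 5, 6, 8, 10}
Y △ (Z △ X) = {1, 2, 3, 4, 7, 9}
(Y ∪ (W △ Z)) ∪ (Y △ (Z △ X)) = {1, 2, 3, 4, 5, 6, 7, 8, 9, 10, 12}
Y' ∪ ((Y ∪ (W △ Z)) ∪ (Y △ (Z △ X))) = {1, 2, 3, 4, 5, 6, 7, 8, 9, 10, 11, 12}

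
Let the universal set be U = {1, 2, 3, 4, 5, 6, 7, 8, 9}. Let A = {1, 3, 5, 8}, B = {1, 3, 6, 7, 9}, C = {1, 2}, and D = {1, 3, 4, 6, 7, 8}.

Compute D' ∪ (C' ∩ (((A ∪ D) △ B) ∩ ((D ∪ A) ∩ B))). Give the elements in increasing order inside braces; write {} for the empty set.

{2, 5, 9}

D' = {2, 5, 9}
C' = {3, 4, 5, 6, 7, 8, 9}
A ∪ D = {1, 3, 4, 5, 6, 7, 8}
(A ∪ D) △ B = {4, 5, 8, 9}
D ∪ A = {1, 3, 4, 5, 6, 7, 8}
(D ∪ A) ∩ B = {1, 3, 6, 7}
((A ∪ D) △ B) ∩ ((D ∪ A) ∩ B) = {}
C' ∩ (((A ∪ D) △ B) ∩ ((D ∪ A) ∩ B)) = {}
D' ∪ (C' ∩ (((A ∪ D) △ B) ∩ ((D ∪ A) ∩ B))) = {2, 5, 9}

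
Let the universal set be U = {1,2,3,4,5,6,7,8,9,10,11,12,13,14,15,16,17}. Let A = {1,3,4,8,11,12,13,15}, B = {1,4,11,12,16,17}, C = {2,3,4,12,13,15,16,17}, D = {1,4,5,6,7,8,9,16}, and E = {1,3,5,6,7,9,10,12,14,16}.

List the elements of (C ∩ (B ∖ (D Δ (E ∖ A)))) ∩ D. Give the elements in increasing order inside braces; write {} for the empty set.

{16}

E ∖ A = {5,6,7,9,10,14,16}
D Δ (E ∖ A) = {1,4,8,10,14}
B ∖ (D Δ (E ∖ A)) = {11,12,16,17}
C ∩ (B ∖ (D Δ (E ∖ A))) = {12,16,17}
(C ∩ (B ∖ (D Δ (E ∖ A)))) ∩ D = {16}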